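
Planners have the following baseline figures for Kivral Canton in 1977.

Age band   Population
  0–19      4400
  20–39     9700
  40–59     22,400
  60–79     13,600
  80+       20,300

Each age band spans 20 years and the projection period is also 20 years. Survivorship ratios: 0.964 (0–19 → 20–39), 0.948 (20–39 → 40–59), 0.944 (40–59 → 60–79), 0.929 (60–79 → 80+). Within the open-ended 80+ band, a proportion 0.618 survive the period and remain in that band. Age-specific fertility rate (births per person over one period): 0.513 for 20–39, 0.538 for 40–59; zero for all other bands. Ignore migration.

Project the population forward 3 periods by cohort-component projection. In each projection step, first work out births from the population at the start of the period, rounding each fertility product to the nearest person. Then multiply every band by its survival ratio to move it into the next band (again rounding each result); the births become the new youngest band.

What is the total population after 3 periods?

[period 1]
Births: 9700 * 0.513 = 4976  |  22400 * 0.538 = 12051 → 17027
20–39: 4400 * 0.964 = 4242
40–59: 9700 * 0.948 = 9196
60–79: 22400 * 0.944 = 21146
80+: 13600 * 0.929 + 20300 * 0.618 = 12634 + 12545 = 25179
Giving 17027 / 4242 / 9196 / 21146 / 25179.
[period 2]
Births: 4242 * 0.513 = 2176  |  9196 * 0.538 = 4947 → 7123
20–39: 17027 * 0.964 = 16414
40–59: 4242 * 0.948 = 4021
60–79: 9196 * 0.944 = 8681
80+: 21146 * 0.929 + 25179 * 0.618 = 19645 + 15561 = 35206
Giving 7123 / 16414 / 4021 / 8681 / 35206.
[period 3]
Births: 16414 * 0.513 = 8420  |  4021 * 0.538 = 2163 → 10583
20–39: 7123 * 0.964 = 6867
40–59: 16414 * 0.948 = 15560
60–79: 4021 * 0.944 = 3796
80+: 8681 * 0.929 + 35206 * 0.618 = 8065 + 21757 = 29822
Giving 10583 / 6867 / 15560 / 3796 / 29822.
Total after period 3: 10583 + 6867 + 15560 + 3796 + 29822 = 66628

66628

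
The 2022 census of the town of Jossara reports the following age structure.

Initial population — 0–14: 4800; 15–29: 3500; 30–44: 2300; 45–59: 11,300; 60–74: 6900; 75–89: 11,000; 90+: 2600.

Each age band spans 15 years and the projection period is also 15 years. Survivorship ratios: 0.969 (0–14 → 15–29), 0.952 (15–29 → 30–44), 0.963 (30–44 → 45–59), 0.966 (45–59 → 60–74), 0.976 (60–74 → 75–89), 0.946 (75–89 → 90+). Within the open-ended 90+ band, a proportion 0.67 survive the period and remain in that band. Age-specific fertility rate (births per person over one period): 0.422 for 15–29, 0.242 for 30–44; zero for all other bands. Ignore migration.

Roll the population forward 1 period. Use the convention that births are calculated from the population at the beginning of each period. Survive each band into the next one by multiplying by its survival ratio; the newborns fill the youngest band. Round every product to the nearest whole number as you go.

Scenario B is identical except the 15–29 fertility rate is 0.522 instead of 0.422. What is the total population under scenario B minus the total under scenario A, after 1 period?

After projecting period 1:
Births: 3500 * 0.422 = 1477  |  2300 * 0.242 = 557 → total 2034
15–29: 4800 * 0.969 = 4651
30–44: 3500 * 0.952 = 3332
45–59: 2300 * 0.963 = 2215
60–74: 11300 * 0.966 = 10916
75–89: 6900 * 0.976 = 6734
90+: 11000 * 0.946 + 2600 * 0.67 = 10406 + 1742 = 12148
End of period: [2034, 4651, 3332, 2215, 10916, 6734, 12148]
Scenario A total after 1 period: 42030
Scenario B projection —
After projecting period 1:
Births: 3500 * 0.522 = 1827  |  2300 * 0.242 = 557 → total 2384
15–29: 4800 * 0.969 = 4651
30–44: 3500 * 0.952 = 3332
45–59: 2300 * 0.963 = 2215
60–74: 11300 * 0.966 = 10916
75–89: 6900 * 0.976 = 6734
90+: 11000 * 0.946 + 2600 * 0.67 = 10406 + 1742 = 12148
End of period: [2384, 4651, 3332, 2215, 10916, 6734, 12148]
Scenario B total after 1 period: 42380
Difference B − A = 42380 − 42030 = 350

350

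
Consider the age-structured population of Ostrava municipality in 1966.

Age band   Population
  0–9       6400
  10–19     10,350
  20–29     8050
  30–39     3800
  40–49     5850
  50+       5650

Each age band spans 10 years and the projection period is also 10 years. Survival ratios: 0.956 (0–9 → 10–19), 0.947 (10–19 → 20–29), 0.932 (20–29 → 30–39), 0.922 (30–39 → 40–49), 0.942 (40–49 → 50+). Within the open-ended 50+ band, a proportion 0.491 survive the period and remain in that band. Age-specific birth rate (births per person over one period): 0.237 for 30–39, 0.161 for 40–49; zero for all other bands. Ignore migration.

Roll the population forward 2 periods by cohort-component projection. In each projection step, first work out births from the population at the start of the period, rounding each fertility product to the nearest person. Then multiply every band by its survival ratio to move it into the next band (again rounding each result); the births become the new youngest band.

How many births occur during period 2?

Period 1:
Births: 3800 × 0.237 = 901 ; 5850 × 0.161 = 942 ⇒ total 1843
10–19: 6400 × 0.956 = 6118
20–29: 10350 × 0.947 = 9801
30–39: 8050 × 0.932 = 7503
40–49: 3800 × 0.922 = 3504
50+: 5850 × 0.942 + 5650 × 0.491 = 5511 + 2774 = 8285
→ [1843, 6118, 9801, 7503, 3504, 8285]
Period 2:
Births: 7503 × 0.237 = 1778 ; 3504 × 0.161 = 564 ⇒ total 2342
10–19: 1843 × 0.956 = 1762
20–29: 6118 × 0.947 = 5794
30–39: 9801 × 0.932 = 9135
40–49: 7503 × 0.922 = 6918
50+: 3504 × 0.942 + 8285 × 0.491 = 3301 + 4068 = 7369
→ [2342, 1762, 5794, 9135, 6918, 7369]

2342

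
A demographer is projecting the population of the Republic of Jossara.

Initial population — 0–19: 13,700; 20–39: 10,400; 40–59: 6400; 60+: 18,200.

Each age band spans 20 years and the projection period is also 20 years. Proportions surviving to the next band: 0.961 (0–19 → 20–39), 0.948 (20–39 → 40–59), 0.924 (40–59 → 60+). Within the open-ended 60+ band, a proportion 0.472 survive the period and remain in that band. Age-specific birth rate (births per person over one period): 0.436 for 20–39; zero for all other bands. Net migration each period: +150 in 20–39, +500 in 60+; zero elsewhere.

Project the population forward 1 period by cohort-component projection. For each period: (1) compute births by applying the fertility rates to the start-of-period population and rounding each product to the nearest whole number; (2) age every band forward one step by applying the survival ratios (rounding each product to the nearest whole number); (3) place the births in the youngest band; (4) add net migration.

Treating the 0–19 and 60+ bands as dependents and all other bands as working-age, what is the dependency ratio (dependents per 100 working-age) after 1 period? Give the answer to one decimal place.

84.3

Numbering the bands 1..4 from youngest to oldest:
— Period 1 —
Births: 10400 * 0.436 = 4534
Band 2: 13700 * 0.961 = 13166
Band 3: 10400 * 0.948 = 9859
Band 4: 6400 * 0.924 + 18200 * 0.472 = 5914 + 8590 = 14504
Net migration: Band 2 + 150 → 13316; Band 4 + 500 → 15004
Giving 4534 / 13316 / 9859 / 15004.
Dependents (band 0–19 + band 60+) = 4534 + 15004 = 19538; working-age = 23175; ratio = 19538/23175 × 100 = 84.3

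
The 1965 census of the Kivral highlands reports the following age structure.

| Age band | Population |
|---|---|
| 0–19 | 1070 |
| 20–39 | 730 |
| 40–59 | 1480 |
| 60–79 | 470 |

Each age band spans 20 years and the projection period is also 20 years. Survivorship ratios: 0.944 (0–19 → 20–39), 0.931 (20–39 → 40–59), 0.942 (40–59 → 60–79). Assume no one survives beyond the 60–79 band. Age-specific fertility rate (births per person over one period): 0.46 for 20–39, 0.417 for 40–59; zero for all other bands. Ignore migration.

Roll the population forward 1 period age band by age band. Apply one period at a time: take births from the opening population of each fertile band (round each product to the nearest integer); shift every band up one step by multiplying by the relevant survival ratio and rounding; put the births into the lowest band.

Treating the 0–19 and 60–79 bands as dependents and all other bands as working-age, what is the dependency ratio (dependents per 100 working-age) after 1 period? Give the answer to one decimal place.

138.9

After projecting period 1:
Births: 730 × 0.46 = 336 ; 1480 × 0.417 = 617 → total 953
20–39: 1070 × 0.944 = 1010
40–59: 730 × 0.931 = 680
60–79: 1480 × 0.942 = 1394
Giving 953 / 1010 / 680 / 1394.
Dependents (band 0–19 + band 60–79) = 953 + 1394 = 2347; working-age = 1690; ratio = 2347/1690 × 100 = 138.9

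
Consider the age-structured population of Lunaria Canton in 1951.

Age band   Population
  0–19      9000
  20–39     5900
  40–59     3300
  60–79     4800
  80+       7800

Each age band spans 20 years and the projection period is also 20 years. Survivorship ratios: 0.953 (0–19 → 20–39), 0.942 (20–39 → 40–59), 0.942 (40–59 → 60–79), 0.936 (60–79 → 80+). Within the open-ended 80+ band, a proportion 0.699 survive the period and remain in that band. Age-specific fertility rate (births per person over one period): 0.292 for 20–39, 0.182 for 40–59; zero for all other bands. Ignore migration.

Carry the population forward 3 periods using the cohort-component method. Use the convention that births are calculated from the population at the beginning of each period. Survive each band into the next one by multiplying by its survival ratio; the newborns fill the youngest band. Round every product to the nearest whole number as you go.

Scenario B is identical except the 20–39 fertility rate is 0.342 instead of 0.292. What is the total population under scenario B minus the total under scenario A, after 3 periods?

Numbering the bands 1..5 from youngest to oldest:
Period 1.
Births: 5900 × 0.292 = 1723 ; 3300 × 0.182 = 601 → 2324
Band 2: 9000 × 0.953 = 8577
Band 3: 5900 × 0.942 = 5558
Band 4: 3300 × 0.942 = 3109
Band 5: 4800 × 0.936 + 7800 × 0.699 = 4493 + 5452 = 9945
Population now: 0–19=2324, 20–39=8577, 40–59=5558, 60–79=3109, 80+=9945
Period 2.
Births: 8577 × 0.292 = 2504 ; 5558 × 0.182 = 1012 → 3516
Band 2: 2324 × 0.953 = 2215
Band 3: 8577 × 0.942 = 8080
Band 4: 5558 × 0.942 = 5236
Band 5: 3109 × 0.936 + 9945 × 0.699 = 2910 + 6952 = 9862
Population now: 0–19=3516, 20–39=2215, 40–59=8080, 60–79=5236, 80+=9862
Period 3.
Births: 2215 × 0.292 = 647 ; 8080 × 0.182 = 1471 → 2118
Band 2: 3516 × 0.953 = 3351
Band 3: 2215 × 0.942 = 2087
Band 4: 8080 × 0.942 = 7611
Band 5: 5236 × 0.936 + 9862 × 0.699 = 4901 + 6894 = 11795
Population now: 0–19=2118, 20–39=3351, 40–59=2087, 60–79=7611, 80+=11795
Scenario A total after 3 periods: 26962
Scenario B projection —
Period 1.
Births: 5900 × 0.342 = 2018 ; 3300 × 0.182 = 601 → 2619
Band 2: 9000 × 0.953 = 8577
Band 3: 5900 × 0.942 = 5558
Band 4: 3300 × 0.942 = 3109
Band 5: 4800 × 0.936 + 7800 × 0.699 = 4493 + 5452 = 9945
Population now: 0–19=2619, 20–39=8577, 40–59=5558, 60–79=3109, 80+=9945
Period 2.
Births: 8577 × 0.342 = 2933 ; 5558 × 0.182 = 1012 → 3945
Band 2: 2619 × 0.953 = 2496
Band 3: 8577 × 0.942 = 8080
Band 4: 5558 × 0.942 = 5236
Band 5: 3109 × 0.936 + 9945 × 0.699 = 2910 + 6952 = 9862
Population now: 0–19=3945, 20–39=2496, 40–59=8080, 60–79=5236, 80+=9862
Period 3.
Births: 2496 × 0.342 = 854 ; 8080 × 0.182 = 1471 → 2325
Band 2: 3945 × 0.953 = 3760
Band 3: 2496 × 0.942 = 2351
Band 4: 8080 × 0.942 = 7611
Band 5: 5236 × 0.936 + 9862 × 0.699 = 4901 + 6894 = 11795
Population now: 0–19=2325, 20–39=3760, 40–59=2351, 60–79=7611, 80+=11795
Scenario B total after 3 periods: 27842
Difference B − A = 27842 − 26962 = 880

880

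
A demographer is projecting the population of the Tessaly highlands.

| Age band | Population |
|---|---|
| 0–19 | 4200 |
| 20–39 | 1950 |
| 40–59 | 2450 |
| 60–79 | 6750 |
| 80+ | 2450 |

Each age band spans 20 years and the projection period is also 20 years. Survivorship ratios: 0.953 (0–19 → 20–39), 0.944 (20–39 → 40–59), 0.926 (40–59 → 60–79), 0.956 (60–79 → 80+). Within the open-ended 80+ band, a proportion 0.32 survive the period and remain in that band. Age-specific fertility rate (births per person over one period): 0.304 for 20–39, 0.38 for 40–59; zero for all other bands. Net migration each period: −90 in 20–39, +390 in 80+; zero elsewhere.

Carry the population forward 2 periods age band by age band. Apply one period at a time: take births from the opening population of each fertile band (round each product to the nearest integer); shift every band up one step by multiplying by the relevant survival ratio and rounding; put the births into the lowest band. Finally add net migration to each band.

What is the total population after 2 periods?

Let group 1 be 0–19 through group 5 = 80+.
After projecting period 1:
Births: 1950 × 0.304 = 593 ; 2450 × 0.38 = 931 ⇒ total 1524
Group 2: 4200 × 0.953 = 4003
Group 3: 1950 × 0.944 = 1841
Group 4: 2450 × 0.926 = 2269
Group 5: 6750 × 0.956 + 2450 × 0.32 = 6453 + 784 = 7237
Net migration: Group 2 − 90 → 3913; Group 5 + 390 → 7627
End of period: [1524, 3913, 1841, 2269, 7627]
After projecting period 2:
Births: 3913 × 0.304 = 1190 ; 1841 × 0.38 = 700 ⇒ total 1890
Group 2: 1524 × 0.953 = 1452
Group 3: 3913 × 0.944 = 3694
Group 4: 1841 × 0.926 = 1705
Group 5: 2269 × 0.956 + 7627 × 0.32 = 2169 + 2441 = 4610
Net migration: Group 2 − 90 → 1362; Group 5 + 390 → 5000
End of period: [1890, 1362, 3694, 1705, 5000]
Total after period 2: 1890 + 1362 + 3694 + 1705 + 5000 = 13651

13651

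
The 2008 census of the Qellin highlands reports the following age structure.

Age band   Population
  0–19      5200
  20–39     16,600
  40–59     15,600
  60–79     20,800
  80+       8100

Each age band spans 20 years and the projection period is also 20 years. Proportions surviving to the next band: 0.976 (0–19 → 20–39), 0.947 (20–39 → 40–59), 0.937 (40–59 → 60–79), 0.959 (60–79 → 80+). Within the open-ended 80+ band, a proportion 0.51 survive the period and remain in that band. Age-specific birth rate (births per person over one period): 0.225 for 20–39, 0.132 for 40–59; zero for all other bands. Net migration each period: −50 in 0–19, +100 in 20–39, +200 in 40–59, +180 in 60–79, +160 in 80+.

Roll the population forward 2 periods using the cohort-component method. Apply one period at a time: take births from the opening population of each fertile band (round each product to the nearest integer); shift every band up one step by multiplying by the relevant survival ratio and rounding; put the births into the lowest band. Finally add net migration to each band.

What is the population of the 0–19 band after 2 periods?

3215

(Groups numbered youngest = 1 to oldest = 5.)
Period 1.
Births: 16600 × 0.225 = 3735  |  15600 × 0.132 = 2059 — total 5794
Group 2: 5200 × 0.976 = 5075
Group 3: 16600 × 0.947 = 15720
Group 4: 15600 × 0.937 = 14617
Group 5: 20800 × 0.959 + 8100 × 0.51 = 19947 + 4131 = 24078
Net migration: Group 1 − 50 → 5744; Group 2 + 100 → 5175; Group 3 + 200 → 15920; Group 4 + 180 → 14797; Group 5 + 160 → 24238
Population now: 0–19=5744, 20–39=5175, 40–59=15920, 60–79=14797, 80+=24238
Period 2.
Births: 5175 × 0.225 = 1164  |  15920 × 0.132 = 2101 — total 3265
Group 2: 5744 × 0.976 = 5606
Group 3: 5175 × 0.947 = 4901
Group 4: 15920 × 0.937 = 14917
Group 5: 14797 × 0.959 + 24238 × 0.51 = 14190 + 12361 = 26551
Net migration: Group 1 − 50 → 3215; Group 2 + 100 → 5706; Group 3 + 200 → 5101; Group 4 + 180 → 15097; Group 5 + 160 → 26711
Population now: 0–19=3215, 20–39=5706, 40–59=5101, 60–79=15097, 80+=26711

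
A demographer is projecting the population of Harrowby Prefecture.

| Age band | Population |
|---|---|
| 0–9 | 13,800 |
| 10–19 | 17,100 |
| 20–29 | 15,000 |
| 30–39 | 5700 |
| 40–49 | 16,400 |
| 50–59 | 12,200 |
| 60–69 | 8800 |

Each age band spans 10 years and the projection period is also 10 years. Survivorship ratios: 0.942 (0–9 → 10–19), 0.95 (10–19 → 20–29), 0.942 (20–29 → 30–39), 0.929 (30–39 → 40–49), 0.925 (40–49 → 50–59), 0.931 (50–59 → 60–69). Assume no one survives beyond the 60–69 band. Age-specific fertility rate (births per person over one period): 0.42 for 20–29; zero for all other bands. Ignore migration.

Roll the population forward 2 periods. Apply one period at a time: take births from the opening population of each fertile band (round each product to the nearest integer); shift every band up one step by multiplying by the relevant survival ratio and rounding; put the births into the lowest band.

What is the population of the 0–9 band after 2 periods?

6823

Let group 1 be 0–9 through group 7 = 60–69.
Period 1:
Births: 15000 × 0.42 = 6300
Group 2: 13800 × 0.942 = 13000
Group 3: 17100 × 0.95 = 16245
Group 4: 15000 × 0.942 = 14130
Group 5: 5700 × 0.929 = 5295
Group 6: 16400 × 0.925 = 15170
Group 7: 12200 × 0.931 = 11358
Giving 6300 / 13000 / 16245 / 14130 / 5295 / 15170 / 11358.
Period 2:
Births: 16245 × 0.42 = 6823
Group 2: 6300 × 0.942 = 5935
Group 3: 13000 × 0.95 = 12350
Group 4: 16245 × 0.942 = 15303
Group 5: 14130 × 0.929 = 13127
Group 6: 5295 × 0.925 = 4898
Group 7: 15170 × 0.931 = 14123
Giving 6823 / 5935 / 12350 / 15303 / 13127 / 4898 / 14123.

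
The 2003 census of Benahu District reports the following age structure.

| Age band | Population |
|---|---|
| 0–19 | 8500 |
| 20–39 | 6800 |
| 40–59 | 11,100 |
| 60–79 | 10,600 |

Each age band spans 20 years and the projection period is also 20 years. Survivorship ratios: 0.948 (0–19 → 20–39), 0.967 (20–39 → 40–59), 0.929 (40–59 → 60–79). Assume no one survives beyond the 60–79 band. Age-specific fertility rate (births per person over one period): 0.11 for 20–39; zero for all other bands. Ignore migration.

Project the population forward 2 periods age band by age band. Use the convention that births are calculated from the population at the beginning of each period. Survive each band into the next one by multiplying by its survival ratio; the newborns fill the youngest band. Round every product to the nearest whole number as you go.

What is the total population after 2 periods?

(Bands numbered youngest = 1 to oldest = 4.)
— Period 1 —
Births: 6800 * 0.11 = 748
Band 2: 8500 * 0.948 = 8058
Band 3: 6800 * 0.967 = 6576
Band 4: 11100 * 0.929 = 10312
Giving 748 / 8058 / 6576 / 10312.
— Period 2 —
Births: 8058 * 0.11 = 886
Band 2: 748 * 0.948 = 709
Band 3: 8058 * 0.967 = 7792
Band 4: 6576 * 0.929 = 6109
Giving 886 / 709 / 7792 / 6109.
Total after period 2: 886 + 709 + 7792 + 6109 = 15496

15496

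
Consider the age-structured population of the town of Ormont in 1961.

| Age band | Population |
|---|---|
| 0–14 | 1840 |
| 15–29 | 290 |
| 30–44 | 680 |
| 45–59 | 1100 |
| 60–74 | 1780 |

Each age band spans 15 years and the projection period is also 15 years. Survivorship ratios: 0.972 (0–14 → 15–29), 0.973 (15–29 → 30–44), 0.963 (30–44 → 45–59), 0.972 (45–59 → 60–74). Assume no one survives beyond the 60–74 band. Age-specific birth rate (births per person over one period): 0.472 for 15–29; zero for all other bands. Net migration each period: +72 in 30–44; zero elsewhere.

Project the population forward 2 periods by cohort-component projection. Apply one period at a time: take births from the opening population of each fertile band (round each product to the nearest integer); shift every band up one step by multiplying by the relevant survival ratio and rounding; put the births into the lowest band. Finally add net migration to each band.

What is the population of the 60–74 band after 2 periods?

— Period 1 —
Births: 290 × 0.472 = 137
15–29: 1840 × 0.972 = 1788
30–44: 290 × 0.973 = 282
45–59: 680 × 0.963 = 655
60–74: 1100 × 0.972 = 1069
Net migration: 30–44 + 72 → 354
Giving 137 / 1788 / 354 / 655 / 1069.
— Period 2 —
Births: 1788 × 0.472 = 844
15–29: 137 × 0.972 = 133
30–44: 1788 × 0.973 = 1740
45–59: 354 × 0.963 = 341
60–74: 655 × 0.972 = 637
Net migration: 30–44 + 72 → 1812
Giving 844 / 133 / 1812 / 341 / 637.

637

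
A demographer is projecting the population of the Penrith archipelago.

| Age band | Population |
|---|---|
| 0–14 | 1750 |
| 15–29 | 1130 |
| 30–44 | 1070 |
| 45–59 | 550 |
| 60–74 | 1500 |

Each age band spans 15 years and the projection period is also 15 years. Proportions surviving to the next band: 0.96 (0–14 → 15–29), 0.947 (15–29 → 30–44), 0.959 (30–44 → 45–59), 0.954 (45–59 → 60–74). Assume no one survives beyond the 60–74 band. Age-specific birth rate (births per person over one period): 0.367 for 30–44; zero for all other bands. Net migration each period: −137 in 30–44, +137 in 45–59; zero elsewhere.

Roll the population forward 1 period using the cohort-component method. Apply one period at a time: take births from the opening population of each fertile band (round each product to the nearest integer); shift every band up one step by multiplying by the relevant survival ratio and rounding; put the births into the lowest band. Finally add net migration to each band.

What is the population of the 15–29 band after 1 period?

Period 1:
Births: 1070 * 0.367 = 393
15–29: 1750 * 0.96 = 1680
30–44: 1130 * 0.947 = 1070
45–59: 1070 * 0.959 = 1026
60–74: 550 * 0.954 = 525
Net migration: 30–44 − 137 → 933; 45–59 + 137 → 1163
→ [393, 1680, 933, 1163, 525]

1680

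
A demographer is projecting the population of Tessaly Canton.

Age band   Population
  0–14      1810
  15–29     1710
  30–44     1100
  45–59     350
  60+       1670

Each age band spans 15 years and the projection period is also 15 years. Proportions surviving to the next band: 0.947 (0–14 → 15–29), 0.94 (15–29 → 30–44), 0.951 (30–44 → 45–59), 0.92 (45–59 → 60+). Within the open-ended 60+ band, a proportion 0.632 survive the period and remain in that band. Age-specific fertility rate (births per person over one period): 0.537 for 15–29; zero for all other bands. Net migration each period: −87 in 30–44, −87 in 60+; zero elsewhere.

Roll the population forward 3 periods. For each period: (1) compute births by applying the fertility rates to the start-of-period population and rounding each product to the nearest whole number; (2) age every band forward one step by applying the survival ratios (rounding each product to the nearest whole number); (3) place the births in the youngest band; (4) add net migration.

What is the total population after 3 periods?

After projecting period 1:
Births: 1710 × 0.537 = 918
15–29: 1810 × 0.947 = 1714
30–44: 1710 × 0.94 = 1607
45–59: 1100 × 0.951 = 1046
60+: 350 × 0.92 + 1670 × 0.632 = 322 + 1055 = 1377
Net migration: 30–44 − 87 → 1520; 60+ − 87 → 1290
End of period: [918, 1714, 1520, 1046, 1290]
After projecting period 2:
Births: 1714 × 0.537 = 920
15–29: 918 × 0.947 = 869
30–44: 1714 × 0.94 = 1611
45–59: 1520 × 0.951 = 1446
60+: 1046 × 0.92 + 1290 × 0.632 = 962 + 815 = 1777
Net migration: 30–44 − 87 → 1524; 60+ − 87 → 1690
End of period: [920, 869, 1524, 1446, 1690]
After projecting period 3:
Births: 869 × 0.537 = 467
15–29: 920 × 0.947 = 871
30–44: 869 × 0.94 = 817
45–59: 1524 × 0.951 = 1449
60+: 1446 × 0.92 + 1690 × 0.632 = 1330 + 1068 = 2398
Net migration: 30–44 − 87 → 730; 60+ − 87 → 2311
End of period: [467, 871, 730, 1449, 2311]
Total after period 3: 467 + 871 + 730 + 1449 + 2311 = 5828

5828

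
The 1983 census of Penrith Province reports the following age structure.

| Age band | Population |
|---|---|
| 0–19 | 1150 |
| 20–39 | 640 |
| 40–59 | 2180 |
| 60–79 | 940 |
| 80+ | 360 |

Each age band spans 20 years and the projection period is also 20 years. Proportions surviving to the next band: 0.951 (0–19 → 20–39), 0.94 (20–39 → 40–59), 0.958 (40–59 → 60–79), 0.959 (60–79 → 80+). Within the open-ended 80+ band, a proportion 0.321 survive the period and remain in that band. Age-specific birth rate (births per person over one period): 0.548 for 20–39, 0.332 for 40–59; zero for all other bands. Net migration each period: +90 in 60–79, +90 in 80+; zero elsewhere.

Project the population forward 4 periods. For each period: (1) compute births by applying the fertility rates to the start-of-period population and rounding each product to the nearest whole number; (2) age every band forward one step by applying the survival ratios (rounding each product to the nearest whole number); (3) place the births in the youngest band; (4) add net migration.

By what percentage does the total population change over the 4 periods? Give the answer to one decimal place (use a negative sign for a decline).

After projecting period 1:
Births: 640 * 0.548 = 351 ; 2180 * 0.332 = 724 → total 1075
20–39: 1150 * 0.951 = 1094
40–59: 640 * 0.94 = 602
60–79: 2180 * 0.958 = 2088
80+: 940 * 0.959 + 360 * 0.321 = 901 + 116 = 1017
Net migration: 60–79 + 90 → 2178; 80+ + 90 → 1107
Population now: 0–19=1075, 20–39=1094, 40–59=602, 60–79=2178, 80+=1107
After projecting period 2:
Births: 1094 * 0.548 = 600 ; 602 * 0.332 = 200 → total 800
20–39: 1075 * 0.951 = 1022
40–59: 1094 * 0.94 = 1028
60–79: 602 * 0.958 = 577
80+: 2178 * 0.959 + 1107 * 0.321 = 2089 + 355 = 2444
Net migration: 60–79 + 90 → 667; 80+ + 90 → 2534
Population now: 0–19=800, 20–39=1022, 40–59=1028, 60–79=667, 80+=2534
After projecting period 3:
Births: 1022 * 0.548 = 560 ; 1028 * 0.332 = 341 → total 901
20–39: 800 * 0.951 = 761
40–59: 1022 * 0.94 = 961
60–79: 1028 * 0.958 = 985
80+: 667 * 0.959 + 2534 * 0.321 = 640 + 813 = 1453
Net migration: 60–79 + 90 → 1075; 80+ + 90 → 1543
Population now: 0–19=901, 20–39=761, 40–59=961, 60–79=1075, 80+=1543
After projecting period 4:
Births: 761 * 0.548 = 417 ; 961 * 0.332 = 319 → total 736
20–39: 901 * 0.951 = 857
40–59: 761 * 0.94 = 715
60–79: 961 * 0.958 = 921
80+: 1075 * 0.959 + 1543 * 0.321 = 1031 + 495 = 1526
Net migration: 60–79 + 90 → 1011; 80+ + 90 → 1616
Population now: 0–19=736, 20–39=857, 40–59=715, 60–79=1011, 80+=1616
Total: 5270 → 4935; change = -335; percentage change = -6.4%

-6.4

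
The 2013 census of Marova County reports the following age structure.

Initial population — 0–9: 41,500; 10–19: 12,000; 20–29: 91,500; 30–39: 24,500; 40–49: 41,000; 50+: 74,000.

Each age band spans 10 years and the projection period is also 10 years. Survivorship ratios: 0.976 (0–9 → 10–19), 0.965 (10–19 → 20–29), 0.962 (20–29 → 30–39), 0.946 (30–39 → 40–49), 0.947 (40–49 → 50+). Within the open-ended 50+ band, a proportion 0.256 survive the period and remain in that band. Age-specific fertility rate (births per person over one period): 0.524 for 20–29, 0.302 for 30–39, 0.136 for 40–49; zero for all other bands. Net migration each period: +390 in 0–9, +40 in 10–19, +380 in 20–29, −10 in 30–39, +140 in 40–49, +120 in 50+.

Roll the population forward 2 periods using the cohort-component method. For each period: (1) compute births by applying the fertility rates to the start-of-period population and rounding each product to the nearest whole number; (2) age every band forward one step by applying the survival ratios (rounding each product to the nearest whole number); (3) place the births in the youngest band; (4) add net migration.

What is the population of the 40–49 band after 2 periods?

Period 1.
Births: 91500 * 0.524 = 47946  |  24500 * 0.302 = 7399  |  41000 * 0.136 = 5576 → 60921
10–19: 41500 * 0.976 = 40504
20–29: 12000 * 0.965 = 11580
30–39: 91500 * 0.962 = 88023
40–49: 24500 * 0.946 = 23177
50+: 41000 * 0.947 + 74000 * 0.256 = 38827 + 18944 = 57771
Net migration: 0–9 + 390 → 61311; 10–19 + 40 → 40544; 20–29 + 380 → 11960; 30–39 − 10 → 88013; 40–49 + 140 → 23317; 50+ + 120 → 57891
→ [61311, 40544, 11960, 88013, 23317, 57891]
Period 2.
Births: 11960 * 0.524 = 6267  |  88013 * 0.302 = 26580  |  23317 * 0.136 = 3171 → 36018
10–19: 61311 * 0.976 = 59840
20–29: 40544 * 0.965 = 39125
30–39: 11960 * 0.962 = 11506
40–49: 88013 * 0.946 = 83260
50+: 23317 * 0.947 + 57891 * 0.256 = 22081 + 14820 = 36901
Net migration: 0–9 + 390 → 36408; 10–19 + 40 → 59880; 20–29 + 380 → 39505; 30–39 − 10 → 11496; 40–49 + 140 → 83400; 50+ + 120 → 37021
→ [36408, 59880, 39505, 11496, 83400, 37021]

83400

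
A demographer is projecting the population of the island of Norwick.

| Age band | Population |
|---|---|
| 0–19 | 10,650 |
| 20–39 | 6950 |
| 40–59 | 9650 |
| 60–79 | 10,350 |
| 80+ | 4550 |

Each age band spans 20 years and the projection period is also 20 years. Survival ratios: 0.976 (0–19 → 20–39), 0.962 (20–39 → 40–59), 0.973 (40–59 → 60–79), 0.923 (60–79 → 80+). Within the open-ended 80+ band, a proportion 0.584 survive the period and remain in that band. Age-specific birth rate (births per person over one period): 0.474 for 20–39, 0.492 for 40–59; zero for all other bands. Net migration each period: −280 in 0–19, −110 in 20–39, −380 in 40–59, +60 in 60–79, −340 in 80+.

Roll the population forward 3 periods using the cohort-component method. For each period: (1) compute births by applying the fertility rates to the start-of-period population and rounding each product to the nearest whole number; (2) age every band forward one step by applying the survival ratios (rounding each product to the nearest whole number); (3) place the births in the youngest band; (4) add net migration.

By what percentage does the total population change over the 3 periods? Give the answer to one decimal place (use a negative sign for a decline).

Numbering the bands 1..5 from youngest to oldest:
— Period 1 —
Births: 6950 × 0.474 = 3294 ; 9650 × 0.492 = 4748 → total 8042
Band 2: 10650 × 0.976 = 10394
Band 3: 6950 × 0.962 = 6686
Band 4: 9650 × 0.973 = 9389
Band 5: 10350 × 0.923 + 4550 × 0.584 = 9553 + 2657 = 12210
Net migration: Band 1 − 280 → 7762; Band 2 − 110 → 10284; Band 3 − 380 → 6306; Band 4 + 60 → 9449; Band 5 − 340 → 11870
End of period: [7762, 10284, 6306, 9449, 11870]
— Period 2 —
Births: 10284 × 0.474 = 4875 ; 6306 × 0.492 = 3103 → total 7978
Band 2: 7762 × 0.976 = 7576
Band 3: 10284 × 0.962 = 9893
Band 4: 6306 × 0.973 = 6136
Band 5: 9449 × 0.923 + 11870 × 0.584 = 8721 + 6932 = 15653
Net migration: Band 1 − 280 → 7698; Band 2 − 110 → 7466; Band 3 − 380 → 9513; Band 4 + 60 → 6196; Band 5 − 340 → 15313
End of period: [7698, 7466, 9513, 6196, 15313]
— Period 3 —
Births: 7466 × 0.474 = 3539 ; 9513 × 0.492 = 4680 → total 8219
Band 2: 7698 × 0.976 = 7513
Band 3: 7466 × 0.962 = 7182
Band 4: 9513 × 0.973 = 9256
Band 5: 6196 × 0.923 + 15313 × 0.584 = 5719 + 8943 = 14662
Net migration: Band 1 − 280 → 7939; Band 2 − 110 → 7403; Band 3 − 380 → 6802; Band 4 + 60 → 9316; Band 5 − 340 → 14322
End of period: [7939, 7403, 6802, 9316, 14322]
Total: 42150 → 45782; change = 3632; percentage change = 8.6%

8.6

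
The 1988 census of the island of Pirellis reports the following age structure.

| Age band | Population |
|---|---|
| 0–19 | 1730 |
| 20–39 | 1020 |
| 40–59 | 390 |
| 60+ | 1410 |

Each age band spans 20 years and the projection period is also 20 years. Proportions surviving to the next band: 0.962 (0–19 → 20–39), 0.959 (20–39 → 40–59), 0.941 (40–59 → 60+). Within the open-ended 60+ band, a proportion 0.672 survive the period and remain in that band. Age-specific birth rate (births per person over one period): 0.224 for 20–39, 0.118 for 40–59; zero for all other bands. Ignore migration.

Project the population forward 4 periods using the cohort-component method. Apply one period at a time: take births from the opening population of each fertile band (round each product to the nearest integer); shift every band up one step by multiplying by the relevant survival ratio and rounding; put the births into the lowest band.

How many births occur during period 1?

274

Numbering the groups 1..4 from youngest to oldest:
After projecting period 1:
Births: 1020 * 0.224 = 228  |  390 * 0.118 = 46 → 274
Group 2: 1730 * 0.962 = 1664
Group 3: 1020 * 0.959 = 978
Group 4: 390 * 0.941 + 1410 * 0.672 = 367 + 948 = 1315
End of period: [274, 1664, 978, 1315]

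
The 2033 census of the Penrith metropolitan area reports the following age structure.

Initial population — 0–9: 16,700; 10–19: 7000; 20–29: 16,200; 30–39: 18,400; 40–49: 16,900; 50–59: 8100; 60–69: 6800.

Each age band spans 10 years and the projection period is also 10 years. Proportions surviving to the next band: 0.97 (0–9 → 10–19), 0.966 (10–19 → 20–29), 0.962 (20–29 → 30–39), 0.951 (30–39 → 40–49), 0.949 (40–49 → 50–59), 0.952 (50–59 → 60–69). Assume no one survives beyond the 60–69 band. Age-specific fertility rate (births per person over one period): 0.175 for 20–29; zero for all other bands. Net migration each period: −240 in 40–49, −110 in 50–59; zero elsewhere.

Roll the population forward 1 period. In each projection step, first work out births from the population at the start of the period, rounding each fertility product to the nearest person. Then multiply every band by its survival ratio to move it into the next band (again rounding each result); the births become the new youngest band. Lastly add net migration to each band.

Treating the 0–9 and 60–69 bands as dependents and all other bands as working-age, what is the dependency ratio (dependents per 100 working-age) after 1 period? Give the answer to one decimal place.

14.7

(Bands numbered youngest = 1 to oldest = 7.)
[period 1]
Births: 16200 × 0.175 = 2835
Band 2: 16700 × 0.97 = 16199
Band 3: 7000 × 0.966 = 6762
Band 4: 16200 × 0.962 = 15584
Band 5: 18400 × 0.951 = 17498
Band 6: 16900 × 0.949 = 16038
Band 7: 8100 × 0.952 = 7711
Net migration: Band 5 − 240 → 17258; Band 6 − 110 → 15928
Population now: 0–9=2835, 10–19=16199, 20–29=6762, 30–39=15584, 40–49=17258, 50–59=15928, 60–69=7711
Dependents (band 0–9 + band 60–69) = 2835 + 7711 = 10546; working-age = 71731; ratio = 10546/71731 × 100 = 14.7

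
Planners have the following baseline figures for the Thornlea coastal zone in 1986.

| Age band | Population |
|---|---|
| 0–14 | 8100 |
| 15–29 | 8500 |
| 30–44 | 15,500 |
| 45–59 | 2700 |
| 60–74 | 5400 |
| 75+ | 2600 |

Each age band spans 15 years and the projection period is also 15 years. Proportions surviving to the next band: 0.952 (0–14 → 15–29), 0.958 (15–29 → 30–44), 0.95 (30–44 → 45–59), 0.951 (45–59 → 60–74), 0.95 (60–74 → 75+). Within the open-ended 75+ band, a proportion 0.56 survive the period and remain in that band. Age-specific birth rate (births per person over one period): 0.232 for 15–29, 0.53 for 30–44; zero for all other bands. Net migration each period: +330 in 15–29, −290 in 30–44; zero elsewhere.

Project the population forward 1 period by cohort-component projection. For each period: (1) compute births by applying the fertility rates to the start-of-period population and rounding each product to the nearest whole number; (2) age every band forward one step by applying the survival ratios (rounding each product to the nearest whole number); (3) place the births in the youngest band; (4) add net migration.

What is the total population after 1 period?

49960

After projecting period 1:
Births: 8500 × 0.232 = 1972  |  15500 × 0.53 = 8215 ⇒ total 10187
15–29: 8100 × 0.952 = 7711
30–44: 8500 × 0.958 = 8143
45–59: 15500 × 0.95 = 14725
60–74: 2700 × 0.951 = 2568
75+: 5400 × 0.95 + 2600 × 0.56 = 5130 + 1456 = 6586
Net migration: 15–29 + 330 → 8041; 30–44 − 290 → 7853
Giving 10187 / 8041 / 7853 / 14725 / 2568 / 6586.
Total after period 1: 10187 + 8041 + 7853 + 14725 + 2568 + 6586 = 49960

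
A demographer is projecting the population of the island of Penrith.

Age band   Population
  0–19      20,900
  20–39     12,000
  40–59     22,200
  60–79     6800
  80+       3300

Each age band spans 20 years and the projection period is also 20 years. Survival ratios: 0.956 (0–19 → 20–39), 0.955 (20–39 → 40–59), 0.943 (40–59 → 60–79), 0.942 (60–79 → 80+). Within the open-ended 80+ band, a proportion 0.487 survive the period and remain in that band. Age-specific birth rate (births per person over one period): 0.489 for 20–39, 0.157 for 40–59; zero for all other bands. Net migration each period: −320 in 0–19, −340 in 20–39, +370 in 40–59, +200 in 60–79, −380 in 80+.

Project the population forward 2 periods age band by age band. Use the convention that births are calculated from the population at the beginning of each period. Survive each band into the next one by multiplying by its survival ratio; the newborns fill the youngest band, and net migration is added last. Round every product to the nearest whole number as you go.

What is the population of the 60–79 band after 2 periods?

11356

Period 1.
Births: 12000 * 0.489 = 5868 ; 22200 * 0.157 = 3485 → total 9353
20–39: 20900 * 0.956 = 19980
40–59: 12000 * 0.955 = 11460
60–79: 22200 * 0.943 = 20935
80+: 6800 * 0.942 + 3300 * 0.487 = 6406 + 1607 = 8013
Net migration: 0–19 − 320 → 9033; 20–39 − 340 → 19640; 40–59 + 370 → 11830; 60–79 + 200 → 21135; 80+ − 380 → 7633
End of period: [9033, 19640, 11830, 21135, 7633]
Period 2.
Births: 19640 * 0.489 = 9604 ; 11830 * 0.157 = 1857 → total 11461
20–39: 9033 * 0.956 = 8636
40–59: 19640 * 0.955 = 18756
60–79: 11830 * 0.943 = 11156
80+: 21135 * 0.942 + 7633 * 0.487 = 19909 + 3717 = 23626
Net migration: 0–19 − 320 → 11141; 20–39 − 340 → 8296; 40–59 + 370 → 19126; 60–79 + 200 → 11356; 80+ − 380 → 23246
End of period: [11141, 8296, 19126, 11356, 23246]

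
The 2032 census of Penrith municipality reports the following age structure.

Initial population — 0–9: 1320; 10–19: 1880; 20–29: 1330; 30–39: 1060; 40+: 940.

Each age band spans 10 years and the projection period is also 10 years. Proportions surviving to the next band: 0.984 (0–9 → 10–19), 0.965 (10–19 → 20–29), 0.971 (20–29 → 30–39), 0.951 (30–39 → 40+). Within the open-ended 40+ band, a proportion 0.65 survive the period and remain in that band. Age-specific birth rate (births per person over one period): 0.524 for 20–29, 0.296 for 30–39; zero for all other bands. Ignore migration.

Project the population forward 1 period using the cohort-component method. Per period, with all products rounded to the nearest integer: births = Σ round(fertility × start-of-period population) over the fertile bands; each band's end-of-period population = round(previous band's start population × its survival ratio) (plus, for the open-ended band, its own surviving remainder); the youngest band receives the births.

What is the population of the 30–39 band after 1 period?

After projecting period 1:
Births: 1330 × 0.524 = 697, 1060 × 0.296 = 314 ⇒ total 1011
10–19: 1320 × 0.984 = 1299
20–29: 1880 × 0.965 = 1814
30–39: 1330 × 0.971 = 1291
40+: 1060 × 0.951 + 940 × 0.65 = 1008 + 611 = 1619
End of period: [1011, 1299, 1814, 1291, 1619]

1291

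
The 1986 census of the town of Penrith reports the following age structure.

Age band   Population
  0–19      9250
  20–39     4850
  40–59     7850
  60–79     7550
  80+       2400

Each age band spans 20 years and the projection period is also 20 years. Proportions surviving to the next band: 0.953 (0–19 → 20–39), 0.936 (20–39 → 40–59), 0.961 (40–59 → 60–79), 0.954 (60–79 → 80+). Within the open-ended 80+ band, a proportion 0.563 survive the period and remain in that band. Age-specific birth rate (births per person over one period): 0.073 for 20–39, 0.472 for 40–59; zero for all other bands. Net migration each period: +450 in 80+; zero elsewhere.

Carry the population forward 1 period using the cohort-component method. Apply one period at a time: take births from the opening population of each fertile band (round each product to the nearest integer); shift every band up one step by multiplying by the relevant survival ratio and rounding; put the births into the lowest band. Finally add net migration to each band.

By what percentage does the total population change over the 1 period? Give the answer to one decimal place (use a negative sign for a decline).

6.5

Period 1.
Births: 4850 × 0.073 = 354, 7850 × 0.472 = 3705 ⇒ total 4059
20–39: 9250 × 0.953 = 8815
40–59: 4850 × 0.936 = 4540
60–79: 7850 × 0.961 = 7544
80+: 7550 × 0.954 + 2400 × 0.563 = 7203 + 1351 = 8554
Net migration: 80+ + 450 → 9004
Population now: 0–19=4059, 20–39=8815, 40–59=4540, 60–79=7544, 80+=9004
Total: 31900 → 33962; change = 2062; percentage change = 6.5%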